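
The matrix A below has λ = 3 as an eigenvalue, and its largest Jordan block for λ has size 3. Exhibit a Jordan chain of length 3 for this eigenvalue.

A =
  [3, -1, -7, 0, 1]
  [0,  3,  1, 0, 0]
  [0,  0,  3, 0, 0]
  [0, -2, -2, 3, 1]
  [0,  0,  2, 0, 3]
A Jordan chain for λ = 3 of length 3:
v_1 = (1, 0, 0, 0, 0)ᵀ
v_2 = (-7, 1, 0, -2, 2)ᵀ
v_3 = (0, 0, 1, 0, 0)ᵀ

Let N = A − (3)·I. We want v_3 with N^3 v_3 = 0 but N^2 v_3 ≠ 0; then v_{j-1} := N · v_j for j = 3, …, 2.

Pick v_3 = (0, 0, 1, 0, 0)ᵀ.
Then v_2 = N · v_3 = (-7, 1, 0, -2, 2)ᵀ.
Then v_1 = N · v_2 = (1, 0, 0, 0, 0)ᵀ.

Sanity check: (A − (3)·I) v_1 = (0, 0, 0, 0, 0)ᵀ = 0. ✓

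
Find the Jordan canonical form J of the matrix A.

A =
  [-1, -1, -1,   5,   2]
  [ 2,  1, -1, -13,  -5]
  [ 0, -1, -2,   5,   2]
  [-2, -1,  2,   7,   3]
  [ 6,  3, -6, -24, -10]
J_3(-1) ⊕ J_1(-1) ⊕ J_1(-1)

The characteristic polynomial is
  det(x·I − A) = x^5 + 5*x^4 + 10*x^3 + 10*x^2 + 5*x + 1 = (x + 1)^5

Eigenvalues and multiplicities (the geometric multiplicity of λ is n − rank(A − λI), which equals the number of Jordan blocks for λ):
  λ = -1: algebraic multiplicity = 5, geometric multiplicity = 3

Determining the block sizes for each eigenvalue:
  λ = -1: with am = 5 and gm = 3, the partition is not yet determined (e.g. several partitions of 5 into 3 parts exist). Let N = A − (-1)·I. Computing rank(N^1) = 2, rank(N^2) = 1, rank(N^3) = 0; the number of blocks of size ≥ j is rank(N^{j−1}) − rank(N^j), giving [3, 1, 1]. So we have 1 block(s) of size 3, 2 block(s) of size 1 → block sizes [3, 1, 1]

Assembling the blocks gives a Jordan form
J =
  [-1,  1,  0,  0,  0]
  [ 0, -1,  1,  0,  0]
  [ 0,  0, -1,  0,  0]
  [ 0,  0,  0, -1,  0]
  [ 0,  0,  0,  0, -1]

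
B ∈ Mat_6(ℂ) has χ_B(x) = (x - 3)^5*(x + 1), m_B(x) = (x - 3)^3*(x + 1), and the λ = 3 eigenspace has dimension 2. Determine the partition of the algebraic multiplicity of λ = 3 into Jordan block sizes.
Block sizes for λ = 3: [3, 2]

Step 1 — from the characteristic polynomial, algebraic multiplicity of λ = 3 is 5. From dim ker(B − (3)·I) = 2, there are exactly 2 Jordan blocks for λ = 3.
Step 2 — from the minimal polynomial, the factor (x − 3)^3 tells us the largest block for λ = 3 has size 3.
Step 3 — with total size 5, 2 blocks, and largest block 3, the block sizes (in nonincreasing order) are [3, 2].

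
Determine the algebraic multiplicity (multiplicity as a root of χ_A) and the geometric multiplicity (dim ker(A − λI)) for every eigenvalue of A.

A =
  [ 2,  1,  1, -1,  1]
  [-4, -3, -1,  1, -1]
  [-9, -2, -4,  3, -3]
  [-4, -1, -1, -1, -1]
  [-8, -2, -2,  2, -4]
λ = -2: alg = 5, geom = 3

Step 1 — factor the characteristic polynomial to read off the algebraic multiplicities:
  χ_A(x) = (x + 2)^5

Step 2 — compute geometric multiplicities via the rank-nullity identity g(λ) = n − rank(A − λI):
  rank(A − (-2)·I) = 2, so dim ker(A − (-2)·I) = n − 2 = 3

Summary:
  λ = -2: algebraic multiplicity = 5, geometric multiplicity = 3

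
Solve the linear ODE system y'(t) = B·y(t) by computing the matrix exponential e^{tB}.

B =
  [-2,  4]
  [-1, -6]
e^{tB} =
  [2*t*exp(-4*t) + exp(-4*t), 4*t*exp(-4*t)]
  [-t*exp(-4*t), -2*t*exp(-4*t) + exp(-4*t)]

Strategy: write B = P · J · P⁻¹ where J is a Jordan canonical form, so e^{tB} = P · e^{tJ} · P⁻¹, and e^{tJ} can be computed block-by-block.

B has Jordan form
J =
  [-4,  1]
  [ 0, -4]
(up to reordering of blocks).

Per-block formulas:
  For a 2×2 Jordan block J_2(-4): exp(t · J_2(-4)) = e^(-4t)·(I + t·N), where N is the 2×2 nilpotent shift.

After assembling e^{tJ} and conjugating by P, we get:

e^{tB} =
  [2*t*exp(-4*t) + exp(-4*t), 4*t*exp(-4*t)]
  [-t*exp(-4*t), -2*t*exp(-4*t) + exp(-4*t)]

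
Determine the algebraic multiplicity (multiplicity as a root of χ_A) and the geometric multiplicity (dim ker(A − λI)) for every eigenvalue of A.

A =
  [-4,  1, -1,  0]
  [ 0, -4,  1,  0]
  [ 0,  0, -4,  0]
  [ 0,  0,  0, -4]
λ = -4: alg = 4, geom = 2

Step 1 — factor the characteristic polynomial to read off the algebraic multiplicities:
  χ_A(x) = (x + 4)^4

Step 2 — compute geometric multiplicities via the rank-nullity identity g(λ) = n − rank(A − λI):
  rank(A − (-4)·I) = 2, so dim ker(A − (-4)·I) = n − 2 = 2

Summary:
  λ = -4: algebraic multiplicity = 4, geometric multiplicity = 2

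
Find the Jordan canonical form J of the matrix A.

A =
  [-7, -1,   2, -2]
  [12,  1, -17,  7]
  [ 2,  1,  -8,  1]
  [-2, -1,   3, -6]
J_3(-5) ⊕ J_1(-5)

The characteristic polynomial is
  det(x·I − A) = x^4 + 20*x^3 + 150*x^2 + 500*x + 625 = (x + 5)^4

Eigenvalues and multiplicities (the geometric multiplicity of λ is n − rank(A − λI), which equals the number of Jordan blocks for λ):
  λ = -5: algebraic multiplicity = 4, geometric multiplicity = 2

Determining the block sizes for each eigenvalue:
  λ = -5: with am = 4 and gm = 2, the partition is not yet determined (e.g. several partitions of 4 into 2 parts exist). Let N = A − (-5)·I. Computing rank(N^1) = 2, rank(N^2) = 1, rank(N^3) = 0; the number of blocks of size ≥ j is rank(N^{j−1}) − rank(N^j), giving [2, 1, 1]. So we have 1 block(s) of size 3, 1 block(s) of size 1 → block sizes [3, 1]

Assembling the blocks gives a Jordan form
J =
  [-5,  1,  0,  0]
  [ 0, -5,  1,  0]
  [ 0,  0, -5,  0]
  [ 0,  0,  0, -5]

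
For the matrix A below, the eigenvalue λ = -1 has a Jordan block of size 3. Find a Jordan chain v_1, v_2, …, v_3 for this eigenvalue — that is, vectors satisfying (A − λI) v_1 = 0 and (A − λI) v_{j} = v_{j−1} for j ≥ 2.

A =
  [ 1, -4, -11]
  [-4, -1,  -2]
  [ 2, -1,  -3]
A Jordan chain for λ = -1 of length 3:
v_1 = (-2, -12, 4)ᵀ
v_2 = (2, -4, 2)ᵀ
v_3 = (1, 0, 0)ᵀ

Let N = A − (-1)·I. We want v_3 with N^3 v_3 = 0 but N^2 v_3 ≠ 0; then v_{j-1} := N · v_j for j = 3, …, 2.

Pick v_3 = (1, 0, 0)ᵀ.
Then v_2 = N · v_3 = (2, -4, 2)ᵀ.
Then v_1 = N · v_2 = (-2, -12, 4)ᵀ.

Sanity check: (A − (-1)·I) v_1 = (0, 0, 0)ᵀ = 0. ✓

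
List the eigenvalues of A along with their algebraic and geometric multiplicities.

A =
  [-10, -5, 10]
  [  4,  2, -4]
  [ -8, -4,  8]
λ = 0: alg = 3, geom = 2

Step 1 — factor the characteristic polynomial to read off the algebraic multiplicities:
  χ_A(x) = x^3

Step 2 — compute geometric multiplicities via the rank-nullity identity g(λ) = n − rank(A − λI):
  rank(A − (0)·I) = 1, so dim ker(A − (0)·I) = n − 1 = 2

Summary:
  λ = 0: algebraic multiplicity = 3, geometric multiplicity = 2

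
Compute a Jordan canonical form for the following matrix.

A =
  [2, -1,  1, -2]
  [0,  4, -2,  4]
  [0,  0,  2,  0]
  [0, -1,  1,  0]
J_2(2) ⊕ J_1(2) ⊕ J_1(2)

The characteristic polynomial is
  det(x·I − A) = x^4 - 8*x^3 + 24*x^2 - 32*x + 16 = (x - 2)^4

Eigenvalues and multiplicities (the geometric multiplicity of λ is n − rank(A − λI), which equals the number of Jordan blocks for λ):
  λ = 2: algebraic multiplicity = 4, geometric multiplicity = 3

Determining the block sizes for each eigenvalue:
  λ = 2: 3 blocks summing to 4 forces exactly one block of size 2 and the rest size 1 → block sizes [2, 1, 1]

Assembling the blocks gives a Jordan form
J =
  [2, 1, 0, 0]
  [0, 2, 0, 0]
  [0, 0, 2, 0]
  [0, 0, 0, 2]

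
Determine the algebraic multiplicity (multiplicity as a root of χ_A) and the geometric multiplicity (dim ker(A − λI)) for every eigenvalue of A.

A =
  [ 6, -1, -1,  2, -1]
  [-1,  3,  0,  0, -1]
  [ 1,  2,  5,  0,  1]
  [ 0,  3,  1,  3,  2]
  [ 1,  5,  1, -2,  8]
λ = 5: alg = 5, geom = 3

Step 1 — factor the characteristic polynomial to read off the algebraic multiplicities:
  χ_A(x) = (x - 5)^5

Step 2 — compute geometric multiplicities via the rank-nullity identity g(λ) = n − rank(A − λI):
  rank(A − (5)·I) = 2, so dim ker(A − (5)·I) = n − 2 = 3

Summary:
  λ = 5: algebraic multiplicity = 5, geometric multiplicity = 3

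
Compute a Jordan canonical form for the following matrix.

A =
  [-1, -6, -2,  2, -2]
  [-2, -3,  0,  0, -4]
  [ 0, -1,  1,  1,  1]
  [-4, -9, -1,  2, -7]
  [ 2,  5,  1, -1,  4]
J_1(-1) ⊕ J_3(1) ⊕ J_1(1)

The characteristic polynomial is
  det(x·I − A) = x^5 - 3*x^4 + 2*x^3 + 2*x^2 - 3*x + 1 = (x - 1)^4*(x + 1)

Eigenvalues and multiplicities (the geometric multiplicity of λ is n − rank(A − λI), which equals the number of Jordan blocks for λ):
  λ = -1: algebraic multiplicity = 1, geometric multiplicity = 1
  λ = 1: algebraic multiplicity = 4, geometric multiplicity = 2

Determining the block sizes for each eigenvalue:
  λ = -1: one block (gm = 1), so the single block has size am = 1 → block sizes [1]
  λ = 1: with am = 4 and gm = 2, the partition is not yet determined (e.g. several partitions of 4 into 2 parts exist). Let N = A − (1)·I. Computing rank(N^1) = 3, rank(N^2) = 2, rank(N^3) = 1; the number of blocks of size ≥ j is rank(N^{j−1}) − rank(N^j), giving [2, 1, 1]. So we have 1 block(s) of size 3, 1 block(s) of size 1 → block sizes [3, 1]

Assembling the blocks gives a Jordan form
J =
  [-1, 0, 0, 0, 0]
  [ 0, 1, 1, 0, 0]
  [ 0, 0, 1, 1, 0]
  [ 0, 0, 0, 1, 0]
  [ 0, 0, 0, 0, 1]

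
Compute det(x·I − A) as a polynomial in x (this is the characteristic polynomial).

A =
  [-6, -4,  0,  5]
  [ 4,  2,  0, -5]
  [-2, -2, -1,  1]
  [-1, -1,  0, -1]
x^4 + 6*x^3 + 13*x^2 + 12*x + 4

Expanding det(x·I − A) (e.g. by cofactor expansion or by noting that A is similar to its Jordan form J, which has the same characteristic polynomial as A) gives
  χ_A(x) = x^4 + 6*x^3 + 13*x^2 + 12*x + 4
which factors as (x + 1)^2*(x + 2)^2. The eigenvalues (with algebraic multiplicities) are λ = -2 with multiplicity 2, λ = -1 with multiplicity 2.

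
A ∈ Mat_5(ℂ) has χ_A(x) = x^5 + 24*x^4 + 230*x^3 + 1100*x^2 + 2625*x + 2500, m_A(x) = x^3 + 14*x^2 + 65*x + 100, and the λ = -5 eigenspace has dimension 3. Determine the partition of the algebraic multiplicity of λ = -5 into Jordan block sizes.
Block sizes for λ = -5: [2, 1, 1]

Step 1 — from the characteristic polynomial, algebraic multiplicity of λ = -5 is 4. From dim ker(A − (-5)·I) = 3, there are exactly 3 Jordan blocks for λ = -5.
Step 2 — from the minimal polynomial, the factor (x + 5)^2 tells us the largest block for λ = -5 has size 2.
Step 3 — with total size 4, 3 blocks, and largest block 2, the block sizes (in nonincreasing order) are [2, 1, 1].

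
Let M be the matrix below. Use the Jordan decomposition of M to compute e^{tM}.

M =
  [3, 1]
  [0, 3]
e^{tM} =
  [exp(3*t), t*exp(3*t)]
  [0, exp(3*t)]

Strategy: write M = P · J · P⁻¹ where J is a Jordan canonical form, so e^{tM} = P · e^{tJ} · P⁻¹, and e^{tJ} can be computed block-by-block.

M has Jordan form
J =
  [3, 1]
  [0, 3]
(up to reordering of blocks).

Per-block formulas:
  For a 2×2 Jordan block J_2(3): exp(t · J_2(3)) = e^(3t)·(I + t·N), where N is the 2×2 nilpotent shift.

After assembling e^{tJ} and conjugating by P, we get:

e^{tM} =
  [exp(3*t), t*exp(3*t)]
  [0, exp(3*t)]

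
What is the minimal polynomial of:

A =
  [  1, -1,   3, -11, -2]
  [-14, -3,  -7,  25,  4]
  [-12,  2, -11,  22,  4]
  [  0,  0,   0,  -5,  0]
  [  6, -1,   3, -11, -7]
x^3 + 15*x^2 + 75*x + 125

The characteristic polynomial is χ_A(x) = (x + 5)^5, so the eigenvalues are known. The minimal polynomial is
  m_A(x) = Π_λ (x − λ)^{k_λ}
where k_λ is the size of the *largest* Jordan block for λ (equivalently, the smallest k with (A − λI)^k v = 0 for every generalised eigenvector v of λ).

  λ = -5: largest Jordan block has size 3, contributing (x + 5)^3

So m_A(x) = (x + 5)^3 = x^3 + 15*x^2 + 75*x + 125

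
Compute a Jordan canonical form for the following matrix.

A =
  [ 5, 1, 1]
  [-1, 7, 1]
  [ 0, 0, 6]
J_2(6) ⊕ J_1(6)

The characteristic polynomial is
  det(x·I − A) = x^3 - 18*x^2 + 108*x - 216 = (x - 6)^3

Eigenvalues and multiplicities (the geometric multiplicity of λ is n − rank(A − λI), which equals the number of Jordan blocks for λ):
  λ = 6: algebraic multiplicity = 3, geometric multiplicity = 2

Determining the block sizes for each eigenvalue:
  λ = 6: 2 blocks summing to 3 forces exactly one block of size 2 and the rest size 1 → block sizes [2, 1]

Assembling the blocks gives a Jordan form
J =
  [6, 1, 0]
  [0, 6, 0]
  [0, 0, 6]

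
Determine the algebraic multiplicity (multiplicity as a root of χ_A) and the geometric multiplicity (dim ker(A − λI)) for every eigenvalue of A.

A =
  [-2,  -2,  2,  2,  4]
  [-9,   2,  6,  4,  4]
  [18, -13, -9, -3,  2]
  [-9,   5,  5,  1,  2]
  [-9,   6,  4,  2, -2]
λ = -2: alg = 5, geom = 3

Step 1 — factor the characteristic polynomial to read off the algebraic multiplicities:
  χ_A(x) = (x + 2)^5

Step 2 — compute geometric multiplicities via the rank-nullity identity g(λ) = n − rank(A − λI):
  rank(A − (-2)·I) = 2, so dim ker(A − (-2)·I) = n − 2 = 3

Summary:
  λ = -2: algebraic multiplicity = 5, geometric multiplicity = 3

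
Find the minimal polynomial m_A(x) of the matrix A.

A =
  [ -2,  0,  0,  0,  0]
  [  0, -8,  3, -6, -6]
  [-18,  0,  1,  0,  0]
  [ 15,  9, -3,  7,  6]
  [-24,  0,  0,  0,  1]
x^2 + x - 2

The characteristic polynomial is χ_A(x) = (x - 1)^3*(x + 2)^2, so the eigenvalues are known. The minimal polynomial is
  m_A(x) = Π_λ (x − λ)^{k_λ}
where k_λ is the size of the *largest* Jordan block for λ (equivalently, the smallest k with (A − λI)^k v = 0 for every generalised eigenvector v of λ).

  λ = -2: largest Jordan block has size 1, contributing (x + 2)
  λ = 1: largest Jordan block has size 1, contributing (x − 1)

So m_A(x) = (x - 1)*(x + 2) = x^2 + x - 2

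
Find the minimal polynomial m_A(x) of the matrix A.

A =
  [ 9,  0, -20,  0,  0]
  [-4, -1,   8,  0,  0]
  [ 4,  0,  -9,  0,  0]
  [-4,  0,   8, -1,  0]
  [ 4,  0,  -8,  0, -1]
x^2 - 1

The characteristic polynomial is χ_A(x) = (x - 1)*(x + 1)^4, so the eigenvalues are known. The minimal polynomial is
  m_A(x) = Π_λ (x − λ)^{k_λ}
where k_λ is the size of the *largest* Jordan block for λ (equivalently, the smallest k with (A − λI)^k v = 0 for every generalised eigenvector v of λ).

  λ = -1: largest Jordan block has size 1, contributing (x + 1)
  λ = 1: largest Jordan block has size 1, contributing (x − 1)

So m_A(x) = (x - 1)*(x + 1) = x^2 - 1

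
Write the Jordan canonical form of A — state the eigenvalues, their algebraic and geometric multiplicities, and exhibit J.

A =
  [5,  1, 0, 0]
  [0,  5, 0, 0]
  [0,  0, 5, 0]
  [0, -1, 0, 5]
J_2(5) ⊕ J_1(5) ⊕ J_1(5)

The characteristic polynomial is
  det(x·I − A) = x^4 - 20*x^3 + 150*x^2 - 500*x + 625 = (x - 5)^4

Eigenvalues and multiplicities (the geometric multiplicity of λ is n − rank(A − λI), which equals the number of Jordan blocks for λ):
  λ = 5: algebraic multiplicity = 4, geometric multiplicity = 3

Determining the block sizes for each eigenvalue:
  λ = 5: 3 blocks summing to 4 forces exactly one block of size 2 and the rest size 1 → block sizes [2, 1, 1]

Assembling the blocks gives a Jordan form
J =
  [5, 1, 0, 0]
  [0, 5, 0, 0]
  [0, 0, 5, 0]
  [0, 0, 0, 5]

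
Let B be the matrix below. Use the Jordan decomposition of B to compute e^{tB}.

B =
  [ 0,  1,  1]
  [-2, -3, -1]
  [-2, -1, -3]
e^{tB} =
  [2*t*exp(-2*t) + exp(-2*t), t*exp(-2*t), t*exp(-2*t)]
  [-2*t*exp(-2*t), -t*exp(-2*t) + exp(-2*t), -t*exp(-2*t)]
  [-2*t*exp(-2*t), -t*exp(-2*t), -t*exp(-2*t) + exp(-2*t)]

Strategy: write B = P · J · P⁻¹ where J is a Jordan canonical form, so e^{tB} = P · e^{tJ} · P⁻¹, and e^{tJ} can be computed block-by-block.

B has Jordan form
J =
  [-2,  1,  0]
  [ 0, -2,  0]
  [ 0,  0, -2]
(up to reordering of blocks).

Per-block formulas:
  For a 1×1 block at λ = -2: exp(t · [-2]) = [e^(-2t)].
  For a 2×2 Jordan block J_2(-2): exp(t · J_2(-2)) = e^(-2t)·(I + t·N), where N is the 2×2 nilpotent shift.

After assembling e^{tJ} and conjugating by P, we get:

e^{tB} =
  [2*t*exp(-2*t) + exp(-2*t), t*exp(-2*t), t*exp(-2*t)]
  [-2*t*exp(-2*t), -t*exp(-2*t) + exp(-2*t), -t*exp(-2*t)]
  [-2*t*exp(-2*t), -t*exp(-2*t), -t*exp(-2*t) + exp(-2*t)]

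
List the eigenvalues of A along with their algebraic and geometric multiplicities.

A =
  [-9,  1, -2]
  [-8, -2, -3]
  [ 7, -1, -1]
λ = -4: alg = 3, geom = 1

Step 1 — factor the characteristic polynomial to read off the algebraic multiplicities:
  χ_A(x) = (x + 4)^3

Step 2 — compute geometric multiplicities via the rank-nullity identity g(λ) = n − rank(A − λI):
  rank(A − (-4)·I) = 2, so dim ker(A − (-4)·I) = n − 2 = 1

Summary:
  λ = -4: algebraic multiplicity = 3, geometric multiplicity = 1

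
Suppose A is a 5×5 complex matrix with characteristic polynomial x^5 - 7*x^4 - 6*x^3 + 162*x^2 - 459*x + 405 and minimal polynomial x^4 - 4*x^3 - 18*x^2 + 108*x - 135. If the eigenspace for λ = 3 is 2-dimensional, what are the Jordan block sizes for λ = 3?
Block sizes for λ = 3: [3, 1]

Step 1 — from the characteristic polynomial, algebraic multiplicity of λ = 3 is 4. From dim ker(A − (3)·I) = 2, there are exactly 2 Jordan blocks for λ = 3.
Step 2 — from the minimal polynomial, the factor (x − 3)^3 tells us the largest block for λ = 3 has size 3.
Step 3 — with total size 4, 2 blocks, and largest block 3, the block sizes (in nonincreasing order) are [3, 1].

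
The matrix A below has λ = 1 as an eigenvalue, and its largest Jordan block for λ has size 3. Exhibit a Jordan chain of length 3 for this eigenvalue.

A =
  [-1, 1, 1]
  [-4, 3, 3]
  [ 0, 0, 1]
A Jordan chain for λ = 1 of length 3:
v_1 = (1, 2, 0)ᵀ
v_2 = (1, 3, 0)ᵀ
v_3 = (0, 0, 1)ᵀ

Let N = A − (1)·I. We want v_3 with N^3 v_3 = 0 but N^2 v_3 ≠ 0; then v_{j-1} := N · v_j for j = 3, …, 2.

Pick v_3 = (0, 0, 1)ᵀ.
Then v_2 = N · v_3 = (1, 3, 0)ᵀ.
Then v_1 = N · v_2 = (1, 2, 0)ᵀ.

Sanity check: (A − (1)·I) v_1 = (0, 0, 0)ᵀ = 0. ✓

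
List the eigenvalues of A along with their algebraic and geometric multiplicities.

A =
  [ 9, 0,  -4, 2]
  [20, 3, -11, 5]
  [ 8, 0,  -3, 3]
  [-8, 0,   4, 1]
λ = 1: alg = 1, geom = 1; λ = 3: alg = 3, geom = 1

Step 1 — factor the characteristic polynomial to read off the algebraic multiplicities:
  χ_A(x) = (x - 3)^3*(x - 1)

Step 2 — compute geometric multiplicities via the rank-nullity identity g(λ) = n − rank(A − λI):
  rank(A − (1)·I) = 3, so dim ker(A − (1)·I) = n − 3 = 1
  rank(A − (3)·I) = 3, so dim ker(A − (3)·I) = n − 3 = 1

Summary:
  λ = 1: algebraic multiplicity = 1, geometric multiplicity = 1
  λ = 3: algebraic multiplicity = 3, geometric multiplicity = 1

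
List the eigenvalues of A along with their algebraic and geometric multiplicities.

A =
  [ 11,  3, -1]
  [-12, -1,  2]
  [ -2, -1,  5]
λ = 5: alg = 3, geom = 1

Step 1 — factor the characteristic polynomial to read off the algebraic multiplicities:
  χ_A(x) = (x - 5)^3

Step 2 — compute geometric multiplicities via the rank-nullity identity g(λ) = n − rank(A − λI):
  rank(A − (5)·I) = 2, so dim ker(A − (5)·I) = n − 2 = 1

Summary:
  λ = 5: algebraic multiplicity = 3, geometric multiplicity = 1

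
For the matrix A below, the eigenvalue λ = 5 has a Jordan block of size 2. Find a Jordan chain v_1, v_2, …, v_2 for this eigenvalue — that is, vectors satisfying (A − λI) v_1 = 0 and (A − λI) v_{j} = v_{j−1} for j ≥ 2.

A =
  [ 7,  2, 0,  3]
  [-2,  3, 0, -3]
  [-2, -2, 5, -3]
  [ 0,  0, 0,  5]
A Jordan chain for λ = 5 of length 2:
v_1 = (2, -2, -2, 0)ᵀ
v_2 = (1, 0, 0, 0)ᵀ

Let N = A − (5)·I. We want v_2 with N^2 v_2 = 0 but N^1 v_2 ≠ 0; then v_{j-1} := N · v_j for j = 2, …, 2.

Pick v_2 = (1, 0, 0, 0)ᵀ.
Then v_1 = N · v_2 = (2, -2, -2, 0)ᵀ.

Sanity check: (A − (5)·I) v_1 = (0, 0, 0, 0)ᵀ = 0. ✓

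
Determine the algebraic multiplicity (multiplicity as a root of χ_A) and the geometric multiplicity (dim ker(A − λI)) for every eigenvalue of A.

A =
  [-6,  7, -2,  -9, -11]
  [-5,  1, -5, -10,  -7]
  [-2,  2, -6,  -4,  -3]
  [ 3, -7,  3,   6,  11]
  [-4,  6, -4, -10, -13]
λ = -4: alg = 3, geom = 2; λ = -3: alg = 2, geom = 1

Step 1 — factor the characteristic polynomial to read off the algebraic multiplicities:
  χ_A(x) = (x + 3)^2*(x + 4)^3

Step 2 — compute geometric multiplicities via the rank-nullity identity g(λ) = n − rank(A − λI):
  rank(A − (-4)·I) = 3, so dim ker(A − (-4)·I) = n − 3 = 2
  rank(A − (-3)·I) = 4, so dim ker(A − (-3)·I) = n − 4 = 1

Summary:
  λ = -4: algebraic multiplicity = 3, geometric multiplicity = 2
  λ = -3: algebraic multiplicity = 2, geometric multiplicity = 1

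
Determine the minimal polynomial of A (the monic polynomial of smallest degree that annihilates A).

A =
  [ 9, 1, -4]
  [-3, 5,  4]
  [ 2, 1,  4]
x^3 - 18*x^2 + 108*x - 216

The characteristic polynomial is χ_A(x) = (x - 6)^3, so the eigenvalues are known. The minimal polynomial is
  m_A(x) = Π_λ (x − λ)^{k_λ}
where k_λ is the size of the *largest* Jordan block for λ (equivalently, the smallest k with (A − λI)^k v = 0 for every generalised eigenvector v of λ).

  λ = 6: largest Jordan block has size 3, contributing (x − 6)^3

So m_A(x) = (x - 6)^3 = x^3 - 18*x^2 + 108*x - 216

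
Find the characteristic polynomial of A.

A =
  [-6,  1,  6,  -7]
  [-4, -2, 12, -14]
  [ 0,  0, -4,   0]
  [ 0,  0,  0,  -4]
x^4 + 16*x^3 + 96*x^2 + 256*x + 256

Expanding det(x·I − A) (e.g. by cofactor expansion or by noting that A is similar to its Jordan form J, which has the same characteristic polynomial as A) gives
  χ_A(x) = x^4 + 16*x^3 + 96*x^2 + 256*x + 256
which factors as (x + 4)^4. The eigenvalues (with algebraic multiplicities) are λ = -4 with multiplicity 4.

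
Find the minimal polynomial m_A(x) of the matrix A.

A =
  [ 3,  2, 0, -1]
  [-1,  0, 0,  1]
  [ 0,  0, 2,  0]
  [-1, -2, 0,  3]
x^2 - 4*x + 4

The characteristic polynomial is χ_A(x) = (x - 2)^4, so the eigenvalues are known. The minimal polynomial is
  m_A(x) = Π_λ (x − λ)^{k_λ}
where k_λ is the size of the *largest* Jordan block for λ (equivalently, the smallest k with (A − λI)^k v = 0 for every generalised eigenvector v of λ).

  λ = 2: largest Jordan block has size 2, contributing (x − 2)^2

So m_A(x) = (x - 2)^2 = x^2 - 4*x + 4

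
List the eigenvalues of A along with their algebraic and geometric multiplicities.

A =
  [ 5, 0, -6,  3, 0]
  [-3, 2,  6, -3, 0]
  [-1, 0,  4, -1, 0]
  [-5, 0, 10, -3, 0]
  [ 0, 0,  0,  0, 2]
λ = 2: alg = 5, geom = 4

Step 1 — factor the characteristic polynomial to read off the algebraic multiplicities:
  χ_A(x) = (x - 2)^5

Step 2 — compute geometric multiplicities via the rank-nullity identity g(λ) = n − rank(A − λI):
  rank(A − (2)·I) = 1, so dim ker(A − (2)·I) = n − 1 = 4

Summary:
  λ = 2: algebraic multiplicity = 5, geometric multiplicity = 4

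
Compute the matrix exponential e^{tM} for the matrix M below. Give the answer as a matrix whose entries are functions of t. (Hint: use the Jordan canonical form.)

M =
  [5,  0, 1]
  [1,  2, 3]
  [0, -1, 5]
e^{tM} =
  [t^2*exp(4*t)/2 + t*exp(4*t) + exp(4*t), -t^2*exp(4*t)/2, t^2*exp(4*t) + t*exp(4*t)]
  [-t^2*exp(4*t)/2 + t*exp(4*t), t^2*exp(4*t)/2 - 2*t*exp(4*t) + exp(4*t), -t^2*exp(4*t) + 3*t*exp(4*t)]
  [-t^2*exp(4*t)/2, t^2*exp(4*t)/2 - t*exp(4*t), -t^2*exp(4*t) + t*exp(4*t) + exp(4*t)]

Strategy: write M = P · J · P⁻¹ where J is a Jordan canonical form, so e^{tM} = P · e^{tJ} · P⁻¹, and e^{tJ} can be computed block-by-block.

M has Jordan form
J =
  [4, 1, 0]
  [0, 4, 1]
  [0, 0, 4]
(up to reordering of blocks).

Per-block formulas:
  For a 3×3 Jordan block J_3(4): exp(t · J_3(4)) = e^(4t)·(I + t·N + (t^2/2)·N^2), where N is the 3×3 nilpotent shift.

After assembling e^{tJ} and conjugating by P, we get:

e^{tM} =
  [t^2*exp(4*t)/2 + t*exp(4*t) + exp(4*t), -t^2*exp(4*t)/2, t^2*exp(4*t) + t*exp(4*t)]
  [-t^2*exp(4*t)/2 + t*exp(4*t), t^2*exp(4*t)/2 - 2*t*exp(4*t) + exp(4*t), -t^2*exp(4*t) + 3*t*exp(4*t)]
  [-t^2*exp(4*t)/2, t^2*exp(4*t)/2 - t*exp(4*t), -t^2*exp(4*t) + t*exp(4*t) + exp(4*t)]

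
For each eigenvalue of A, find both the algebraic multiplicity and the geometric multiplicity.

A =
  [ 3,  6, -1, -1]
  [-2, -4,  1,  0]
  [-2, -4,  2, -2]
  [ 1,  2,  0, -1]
λ = 0: alg = 4, geom = 2

Step 1 — factor the characteristic polynomial to read off the algebraic multiplicities:
  χ_A(x) = x^4

Step 2 — compute geometric multiplicities via the rank-nullity identity g(λ) = n − rank(A − λI):
  rank(A − (0)·I) = 2, so dim ker(A − (0)·I) = n − 2 = 2

Summary:
  λ = 0: algebraic multiplicity = 4, geometric multiplicity = 2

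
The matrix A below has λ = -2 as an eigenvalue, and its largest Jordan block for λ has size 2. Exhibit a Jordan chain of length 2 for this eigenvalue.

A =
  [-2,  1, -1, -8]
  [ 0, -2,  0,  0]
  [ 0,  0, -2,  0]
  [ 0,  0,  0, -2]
A Jordan chain for λ = -2 of length 2:
v_1 = (1, 0, 0, 0)ᵀ
v_2 = (0, 1, 0, 0)ᵀ

Let N = A − (-2)·I. We want v_2 with N^2 v_2 = 0 but N^1 v_2 ≠ 0; then v_{j-1} := N · v_j for j = 2, …, 2.

Pick v_2 = (0, 1, 0, 0)ᵀ.
Then v_1 = N · v_2 = (1, 0, 0, 0)ᵀ.

Sanity check: (A − (-2)·I) v_1 = (0, 0, 0, 0)ᵀ = 0. ✓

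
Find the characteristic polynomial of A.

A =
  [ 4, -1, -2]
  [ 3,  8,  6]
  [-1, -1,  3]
x^3 - 15*x^2 + 75*x - 125

Expanding det(x·I − A) (e.g. by cofactor expansion or by noting that A is similar to its Jordan form J, which has the same characteristic polynomial as A) gives
  χ_A(x) = x^3 - 15*x^2 + 75*x - 125
which factors as (x - 5)^3. The eigenvalues (with algebraic multiplicities) are λ = 5 with multiplicity 3.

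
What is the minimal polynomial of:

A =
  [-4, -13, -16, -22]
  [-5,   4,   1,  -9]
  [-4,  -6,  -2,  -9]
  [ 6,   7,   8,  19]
x^4 - 17*x^3 + 90*x^2 - 108*x - 216

The characteristic polynomial is χ_A(x) = (x - 6)^3*(x + 1), so the eigenvalues are known. The minimal polynomial is
  m_A(x) = Π_λ (x − λ)^{k_λ}
where k_λ is the size of the *largest* Jordan block for λ (equivalently, the smallest k with (A − λI)^k v = 0 for every generalised eigenvector v of λ).

  λ = -1: largest Jordan block has size 1, contributing (x + 1)
  λ = 6: largest Jordan block has size 3, contributing (x − 6)^3

So m_A(x) = (x - 6)^3*(x + 1) = x^4 - 17*x^3 + 90*x^2 - 108*x - 216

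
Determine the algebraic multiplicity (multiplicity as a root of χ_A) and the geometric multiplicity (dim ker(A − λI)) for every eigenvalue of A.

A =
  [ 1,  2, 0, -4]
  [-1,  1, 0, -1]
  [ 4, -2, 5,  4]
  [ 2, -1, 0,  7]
λ = 2: alg = 2, geom = 1; λ = 5: alg = 2, geom = 2

Step 1 — factor the characteristic polynomial to read off the algebraic multiplicities:
  χ_A(x) = (x - 5)^2*(x - 2)^2

Step 2 — compute geometric multiplicities via the rank-nullity identity g(λ) = n − rank(A − λI):
  rank(A − (2)·I) = 3, so dim ker(A − (2)·I) = n − 3 = 1
  rank(A − (5)·I) = 2, so dim ker(A − (5)·I) = n − 2 = 2

Summary:
  λ = 2: algebraic multiplicity = 2, geometric multiplicity = 1
  λ = 5: algebraic multiplicity = 2, geometric multiplicity = 2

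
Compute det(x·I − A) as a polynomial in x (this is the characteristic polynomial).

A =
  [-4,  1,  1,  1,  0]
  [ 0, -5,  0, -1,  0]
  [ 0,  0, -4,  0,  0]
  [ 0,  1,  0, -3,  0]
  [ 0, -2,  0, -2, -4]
x^5 + 20*x^4 + 160*x^3 + 640*x^2 + 1280*x + 1024

Expanding det(x·I − A) (e.g. by cofactor expansion or by noting that A is similar to its Jordan form J, which has the same characteristic polynomial as A) gives
  χ_A(x) = x^5 + 20*x^4 + 160*x^3 + 640*x^2 + 1280*x + 1024
which factors as (x + 4)^5. The eigenvalues (with algebraic multiplicities) are λ = -4 with multiplicity 5.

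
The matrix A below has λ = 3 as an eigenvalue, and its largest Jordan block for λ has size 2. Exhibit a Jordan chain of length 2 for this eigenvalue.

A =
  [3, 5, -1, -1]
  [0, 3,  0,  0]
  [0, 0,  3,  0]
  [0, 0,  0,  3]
A Jordan chain for λ = 3 of length 2:
v_1 = (5, 0, 0, 0)ᵀ
v_2 = (0, 1, 0, 0)ᵀ

Let N = A − (3)·I. We want v_2 with N^2 v_2 = 0 but N^1 v_2 ≠ 0; then v_{j-1} := N · v_j for j = 2, …, 2.

Pick v_2 = (0, 1, 0, 0)ᵀ.
Then v_1 = N · v_2 = (5, 0, 0, 0)ᵀ.

Sanity check: (A − (3)·I) v_1 = (0, 0, 0, 0)ᵀ = 0. ✓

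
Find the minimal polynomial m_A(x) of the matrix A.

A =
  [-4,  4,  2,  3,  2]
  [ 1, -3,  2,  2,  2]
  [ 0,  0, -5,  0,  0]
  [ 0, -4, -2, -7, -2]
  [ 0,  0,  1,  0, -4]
x^3 + 14*x^2 + 65*x + 100

The characteristic polynomial is χ_A(x) = (x + 4)^2*(x + 5)^3, so the eigenvalues are known. The minimal polynomial is
  m_A(x) = Π_λ (x − λ)^{k_λ}
where k_λ is the size of the *largest* Jordan block for λ (equivalently, the smallest k with (A − λI)^k v = 0 for every generalised eigenvector v of λ).

  λ = -5: largest Jordan block has size 2, contributing (x + 5)^2
  λ = -4: largest Jordan block has size 1, contributing (x + 4)

So m_A(x) = (x + 4)*(x + 5)^2 = x^3 + 14*x^2 + 65*x + 100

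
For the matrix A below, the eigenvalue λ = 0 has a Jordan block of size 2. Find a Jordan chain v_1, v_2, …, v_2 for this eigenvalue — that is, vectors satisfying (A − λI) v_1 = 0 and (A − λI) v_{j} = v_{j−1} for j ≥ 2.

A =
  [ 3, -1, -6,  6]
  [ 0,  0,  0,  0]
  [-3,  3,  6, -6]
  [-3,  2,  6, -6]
A Jordan chain for λ = 0 of length 2:
v_1 = (2, 0, 0, -1)ᵀ
v_2 = (1, 1, 0, 0)ᵀ

Let N = A − (0)·I. We want v_2 with N^2 v_2 = 0 but N^1 v_2 ≠ 0; then v_{j-1} := N · v_j for j = 2, …, 2.

Pick v_2 = (1, 1, 0, 0)ᵀ.
Then v_1 = N · v_2 = (2, 0, 0, -1)ᵀ.

Sanity check: (A − (0)·I) v_1 = (0, 0, 0, 0)ᵀ = 0. ✓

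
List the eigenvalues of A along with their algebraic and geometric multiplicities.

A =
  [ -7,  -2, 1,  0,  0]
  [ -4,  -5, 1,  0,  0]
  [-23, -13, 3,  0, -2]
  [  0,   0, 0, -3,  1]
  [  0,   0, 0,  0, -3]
λ = -3: alg = 5, geom = 2

Step 1 — factor the characteristic polynomial to read off the algebraic multiplicities:
  χ_A(x) = (x + 3)^5

Step 2 — compute geometric multiplicities via the rank-nullity identity g(λ) = n − rank(A − λI):
  rank(A − (-3)·I) = 3, so dim ker(A − (-3)·I) = n − 3 = 2

Summary:
  λ = -3: algebraic multiplicity = 5, geometric multiplicity = 2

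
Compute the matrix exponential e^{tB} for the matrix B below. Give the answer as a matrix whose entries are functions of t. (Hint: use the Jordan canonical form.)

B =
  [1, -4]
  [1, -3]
e^{tB} =
  [2*t*exp(-t) + exp(-t), -4*t*exp(-t)]
  [t*exp(-t), -2*t*exp(-t) + exp(-t)]

Strategy: write B = P · J · P⁻¹ where J is a Jordan canonical form, so e^{tB} = P · e^{tJ} · P⁻¹, and e^{tJ} can be computed block-by-block.

B has Jordan form
J =
  [-1,  1]
  [ 0, -1]
(up to reordering of blocks).

Per-block formulas:
  For a 2×2 Jordan block J_2(-1): exp(t · J_2(-1)) = e^(-1t)·(I + t·N), where N is the 2×2 nilpotent shift.

After assembling e^{tJ} and conjugating by P, we get:

e^{tB} =
  [2*t*exp(-t) + exp(-t), -4*t*exp(-t)]
  [t*exp(-t), -2*t*exp(-t) + exp(-t)]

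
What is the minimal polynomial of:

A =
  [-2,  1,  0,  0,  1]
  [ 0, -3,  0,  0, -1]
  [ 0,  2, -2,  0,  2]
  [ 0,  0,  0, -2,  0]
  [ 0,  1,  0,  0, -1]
x^2 + 4*x + 4

The characteristic polynomial is χ_A(x) = (x + 2)^5, so the eigenvalues are known. The minimal polynomial is
  m_A(x) = Π_λ (x − λ)^{k_λ}
where k_λ is the size of the *largest* Jordan block for λ (equivalently, the smallest k with (A − λI)^k v = 0 for every generalised eigenvector v of λ).

  λ = -2: largest Jordan block has size 2, contributing (x + 2)^2

So m_A(x) = (x + 2)^2 = x^2 + 4*x + 4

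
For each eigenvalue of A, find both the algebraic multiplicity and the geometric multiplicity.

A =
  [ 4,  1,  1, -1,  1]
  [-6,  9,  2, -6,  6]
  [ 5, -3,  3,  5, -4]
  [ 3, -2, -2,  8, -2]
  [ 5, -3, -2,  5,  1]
λ = 5: alg = 5, geom = 2

Step 1 — factor the characteristic polynomial to read off the algebraic multiplicities:
  χ_A(x) = (x - 5)^5

Step 2 — compute geometric multiplicities via the rank-nullity identity g(λ) = n − rank(A − λI):
  rank(A − (5)·I) = 3, so dim ker(A − (5)·I) = n − 3 = 2

Summary:
  λ = 5: algebraic multiplicity = 5, geometric multiplicity = 2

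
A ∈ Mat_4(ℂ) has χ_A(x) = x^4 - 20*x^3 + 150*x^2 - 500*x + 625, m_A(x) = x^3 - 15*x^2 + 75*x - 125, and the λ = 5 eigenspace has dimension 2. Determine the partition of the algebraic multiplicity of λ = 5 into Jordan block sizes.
Block sizes for λ = 5: [3, 1]

Step 1 — from the characteristic polynomial, algebraic multiplicity of λ = 5 is 4. From dim ker(A − (5)·I) = 2, there are exactly 2 Jordan blocks for λ = 5.
Step 2 — from the minimal polynomial, the factor (x − 5)^3 tells us the largest block for λ = 5 has size 3.
Step 3 — with total size 4, 2 blocks, and largest block 3, the block sizes (in nonincreasing order) are [3, 1].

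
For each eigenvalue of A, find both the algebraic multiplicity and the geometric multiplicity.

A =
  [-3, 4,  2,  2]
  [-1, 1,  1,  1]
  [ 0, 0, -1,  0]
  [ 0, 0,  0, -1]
λ = -1: alg = 4, geom = 3

Step 1 — factor the characteristic polynomial to read off the algebraic multiplicities:
  χ_A(x) = (x + 1)^4

Step 2 — compute geometric multiplicities via the rank-nullity identity g(λ) = n − rank(A − λI):
  rank(A − (-1)·I) = 1, so dim ker(A − (-1)·I) = n − 1 = 3

Summary:
  λ = -1: algebraic multiplicity = 4, geometric multiplicity = 3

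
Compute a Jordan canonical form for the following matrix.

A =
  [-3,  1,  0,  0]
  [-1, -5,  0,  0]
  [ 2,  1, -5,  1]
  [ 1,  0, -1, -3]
J_2(-4) ⊕ J_2(-4)

The characteristic polynomial is
  det(x·I − A) = x^4 + 16*x^3 + 96*x^2 + 256*x + 256 = (x + 4)^4

Eigenvalues and multiplicities (the geometric multiplicity of λ is n − rank(A − λI), which equals the number of Jordan blocks for λ):
  λ = -4: algebraic multiplicity = 4, geometric multiplicity = 2

Determining the block sizes for each eigenvalue:
  λ = -4: with am = 4 and gm = 2, the partition is not yet determined (e.g. several partitions of 4 into 2 parts exist). Let N = A − (-4)·I. Computing rank(N^1) = 2, rank(N^2) = 0; the number of blocks of size ≥ j is rank(N^{j−1}) − rank(N^j), giving [2, 2]. So we have 2 block(s) of size 2 → block sizes [2, 2]

Assembling the blocks gives a Jordan form
J =
  [-4,  1,  0,  0]
  [ 0, -4,  0,  0]
  [ 0,  0, -4,  1]
  [ 0,  0,  0, -4]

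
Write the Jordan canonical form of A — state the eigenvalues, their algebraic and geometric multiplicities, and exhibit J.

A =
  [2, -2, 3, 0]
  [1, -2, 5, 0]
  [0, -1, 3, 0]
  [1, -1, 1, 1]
J_3(1) ⊕ J_1(1)

The characteristic polynomial is
  det(x·I − A) = x^4 - 4*x^3 + 6*x^2 - 4*x + 1 = (x - 1)^4

Eigenvalues and multiplicities (the geometric multiplicity of λ is n − rank(A − λI), which equals the number of Jordan blocks for λ):
  λ = 1: algebraic multiplicity = 4, geometric multiplicity = 2

Determining the block sizes for each eigenvalue:
  λ = 1: with am = 4 and gm = 2, the partition is not yet determined (e.g. several partitions of 4 into 2 parts exist). Let N = A − (1)·I. Computing rank(N^1) = 2, rank(N^2) = 1, rank(N^3) = 0; the number of blocks of size ≥ j is rank(N^{j−1}) − rank(N^j), giving [2, 1, 1]. So we have 1 block(s) of size 3, 1 block(s) of size 1 → block sizes [3, 1]

Assembling the blocks gives a Jordan form
J =
  [1, 1, 0, 0]
  [0, 1, 1, 0]
  [0, 0, 1, 0]
  [0, 0, 0, 1]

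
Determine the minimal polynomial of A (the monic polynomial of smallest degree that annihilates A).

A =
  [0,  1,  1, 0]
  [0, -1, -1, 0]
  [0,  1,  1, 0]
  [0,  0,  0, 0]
x^2

The characteristic polynomial is χ_A(x) = x^4, so the eigenvalues are known. The minimal polynomial is
  m_A(x) = Π_λ (x − λ)^{k_λ}
where k_λ is the size of the *largest* Jordan block for λ (equivalently, the smallest k with (A − λI)^k v = 0 for every generalised eigenvector v of λ).

  λ = 0: largest Jordan block has size 2, contributing (x − 0)^2

So m_A(x) = x^2 = x^2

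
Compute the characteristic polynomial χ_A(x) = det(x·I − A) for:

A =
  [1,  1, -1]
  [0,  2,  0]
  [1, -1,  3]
x^3 - 6*x^2 + 12*x - 8

Expanding det(x·I − A) (e.g. by cofactor expansion or by noting that A is similar to its Jordan form J, which has the same characteristic polynomial as A) gives
  χ_A(x) = x^3 - 6*x^2 + 12*x - 8
which factors as (x - 2)^3. The eigenvalues (with algebraic multiplicities) are λ = 2 with multiplicity 3.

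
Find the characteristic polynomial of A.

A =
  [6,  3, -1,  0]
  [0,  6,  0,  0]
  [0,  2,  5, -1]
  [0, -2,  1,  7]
x^4 - 24*x^3 + 216*x^2 - 864*x + 1296

Expanding det(x·I − A) (e.g. by cofactor expansion or by noting that A is similar to its Jordan form J, which has the same characteristic polynomial as A) gives
  χ_A(x) = x^4 - 24*x^3 + 216*x^2 - 864*x + 1296
which factors as (x - 6)^4. The eigenvalues (with algebraic multiplicities) are λ = 6 with multiplicity 4.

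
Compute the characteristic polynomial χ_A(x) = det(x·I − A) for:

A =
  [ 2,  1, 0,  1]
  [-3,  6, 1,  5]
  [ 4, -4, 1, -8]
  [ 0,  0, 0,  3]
x^4 - 12*x^3 + 54*x^2 - 108*x + 81

Expanding det(x·I − A) (e.g. by cofactor expansion or by noting that A is similar to its Jordan form J, which has the same characteristic polynomial as A) gives
  χ_A(x) = x^4 - 12*x^3 + 54*x^2 - 108*x + 81
which factors as (x - 3)^4. The eigenvalues (with algebraic multiplicities) are λ = 3 with multiplicity 4.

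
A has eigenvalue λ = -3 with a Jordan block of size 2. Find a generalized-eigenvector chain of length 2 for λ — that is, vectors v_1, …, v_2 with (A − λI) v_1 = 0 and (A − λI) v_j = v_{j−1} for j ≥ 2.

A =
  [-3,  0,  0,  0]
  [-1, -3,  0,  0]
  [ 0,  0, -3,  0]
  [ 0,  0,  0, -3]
A Jordan chain for λ = -3 of length 2:
v_1 = (0, -1, 0, 0)ᵀ
v_2 = (1, 0, 0, 0)ᵀ

Let N = A − (-3)·I. We want v_2 with N^2 v_2 = 0 but N^1 v_2 ≠ 0; then v_{j-1} := N · v_j for j = 2, …, 2.

Pick v_2 = (1, 0, 0, 0)ᵀ.
Then v_1 = N · v_2 = (0, -1, 0, 0)ᵀ.

Sanity check: (A − (-3)·I) v_1 = (0, 0, 0, 0)ᵀ = 0. ✓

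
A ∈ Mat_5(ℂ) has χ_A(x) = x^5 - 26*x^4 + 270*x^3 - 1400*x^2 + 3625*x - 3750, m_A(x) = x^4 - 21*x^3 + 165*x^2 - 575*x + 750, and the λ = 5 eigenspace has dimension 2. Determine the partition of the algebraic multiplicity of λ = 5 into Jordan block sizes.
Block sizes for λ = 5: [3, 1]

Step 1 — from the characteristic polynomial, algebraic multiplicity of λ = 5 is 4. From dim ker(A − (5)·I) = 2, there are exactly 2 Jordan blocks for λ = 5.
Step 2 — from the minimal polynomial, the factor (x − 5)^3 tells us the largest block for λ = 5 has size 3.
Step 3 — with total size 4, 2 blocks, and largest block 3, the block sizes (in nonincreasing order) are [3, 1].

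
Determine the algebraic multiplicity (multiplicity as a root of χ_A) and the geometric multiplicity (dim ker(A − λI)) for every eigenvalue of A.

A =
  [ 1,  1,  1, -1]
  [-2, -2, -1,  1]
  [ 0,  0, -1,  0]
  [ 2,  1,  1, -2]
λ = -1: alg = 4, geom = 3

Step 1 — factor the characteristic polynomial to read off the algebraic multiplicities:
  χ_A(x) = (x + 1)^4

Step 2 — compute geometric multiplicities via the rank-nullity identity g(λ) = n − rank(A − λI):
  rank(A − (-1)·I) = 1, so dim ker(A − (-1)·I) = n − 1 = 3

Summary:
  λ = -1: algebraic multiplicity = 4, geometric multiplicity = 3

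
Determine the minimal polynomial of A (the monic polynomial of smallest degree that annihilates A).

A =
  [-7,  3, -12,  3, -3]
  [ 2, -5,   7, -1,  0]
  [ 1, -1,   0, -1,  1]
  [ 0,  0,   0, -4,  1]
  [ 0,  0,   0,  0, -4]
x^3 + 12*x^2 + 48*x + 64

The characteristic polynomial is χ_A(x) = (x + 4)^5, so the eigenvalues are known. The minimal polynomial is
  m_A(x) = Π_λ (x − λ)^{k_λ}
where k_λ is the size of the *largest* Jordan block for λ (equivalently, the smallest k with (A − λI)^k v = 0 for every generalised eigenvector v of λ).

  λ = -4: largest Jordan block has size 3, contributing (x + 4)^3

So m_A(x) = (x + 4)^3 = x^3 + 12*x^2 + 48*x + 64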